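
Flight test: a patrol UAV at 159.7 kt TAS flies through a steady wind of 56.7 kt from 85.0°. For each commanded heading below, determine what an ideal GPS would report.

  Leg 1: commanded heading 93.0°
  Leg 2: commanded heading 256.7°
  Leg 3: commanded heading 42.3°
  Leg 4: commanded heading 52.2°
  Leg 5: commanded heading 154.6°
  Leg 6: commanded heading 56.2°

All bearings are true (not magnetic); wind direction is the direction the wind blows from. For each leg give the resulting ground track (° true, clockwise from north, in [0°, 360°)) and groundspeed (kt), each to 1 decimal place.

Leg 1: heading 93.0°; drift +4.4° → track 97.4°, groundspeed 103.9 kt
Leg 2: heading 256.7°; drift +2.2° → track 258.9°, groundspeed 216.0 kt
Leg 3: heading 42.3°; drift -18.0° → track 24.3°, groundspeed 124.1 kt
Leg 4: heading 52.2°; drift -15.3° → track 36.9°, groundspeed 116.2 kt
Leg 5: heading 154.6°; drift +20.8° → track 175.4°, groundspeed 149.7 kt
Leg 6: heading 56.2°; drift -13.9° → track 42.3°, groundspeed 113.4 kt

Leg 1: track=97.4°, groundspeed=103.9 kt
Leg 2: track=258.9°, groundspeed=216.0 kt
Leg 3: track=24.3°, groundspeed=124.1 kt
Leg 4: track=36.9°, groundspeed=116.2 kt
Leg 5: track=175.4°, groundspeed=149.7 kt
Leg 6: track=42.3°, groundspeed=113.4 kt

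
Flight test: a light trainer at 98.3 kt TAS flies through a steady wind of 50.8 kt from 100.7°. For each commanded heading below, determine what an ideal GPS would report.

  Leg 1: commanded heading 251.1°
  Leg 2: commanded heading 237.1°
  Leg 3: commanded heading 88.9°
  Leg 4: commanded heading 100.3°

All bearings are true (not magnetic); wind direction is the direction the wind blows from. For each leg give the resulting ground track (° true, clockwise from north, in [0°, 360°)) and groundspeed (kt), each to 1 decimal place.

Leg 1: heading 251.1°; drift +10.0° → track 261.1°, groundspeed 144.7 kt
Leg 2: heading 237.1°; drift +14.5° → track 251.6°, groundspeed 139.6 kt
Leg 3: heading 88.9°; drift -12.1° → track 76.8°, groundspeed 49.7 kt
Leg 4: heading 100.3°; drift -0.4° → track 99.9°, groundspeed 47.5 kt

Leg 1: track=261.1°, groundspeed=144.7 kt
Leg 2: track=251.6°, groundspeed=139.6 kt
Leg 3: track=76.8°, groundspeed=49.7 kt
Leg 4: track=99.9°, groundspeed=47.5 kt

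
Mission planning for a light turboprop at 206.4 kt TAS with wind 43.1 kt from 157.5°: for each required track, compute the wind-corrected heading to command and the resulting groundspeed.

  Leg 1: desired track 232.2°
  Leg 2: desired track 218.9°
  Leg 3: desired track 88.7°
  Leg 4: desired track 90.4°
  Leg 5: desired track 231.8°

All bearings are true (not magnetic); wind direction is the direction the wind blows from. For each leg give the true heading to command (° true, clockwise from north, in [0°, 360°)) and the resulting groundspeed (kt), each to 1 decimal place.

Leg 1: desired track 232.2°; wind correction -11.6° → command heading 220.6°, groundspeed 190.8 kt
Leg 2: desired track 218.9°; wind correction -10.6° → command heading 208.3°, groundspeed 182.3 kt
Leg 3: desired track 88.7°; wind correction +11.2° → command heading 99.9°, groundspeed 186.9 kt
Leg 4: desired track 90.4°; wind correction +11.1° → command heading 101.5°, groundspeed 185.8 kt
Leg 5: desired track 231.8°; wind correction -11.6° → command heading 220.2°, groundspeed 190.5 kt

Leg 1: heading=220.6°, groundspeed=190.8 kt
Leg 2: heading=208.3°, groundspeed=182.3 kt
Leg 3: heading=99.9°, groundspeed=186.9 kt
Leg 4: heading=101.5°, groundspeed=185.8 kt
Leg 5: heading=220.2°, groundspeed=190.5 kt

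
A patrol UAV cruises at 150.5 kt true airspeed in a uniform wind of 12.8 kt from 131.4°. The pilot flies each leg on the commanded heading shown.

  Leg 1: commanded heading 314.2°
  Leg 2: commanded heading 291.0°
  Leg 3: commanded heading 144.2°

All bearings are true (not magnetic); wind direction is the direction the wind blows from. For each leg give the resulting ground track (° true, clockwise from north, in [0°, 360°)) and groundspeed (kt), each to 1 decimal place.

Leg 1: track=314.0°, groundspeed=163.3 kt
Leg 2: track=292.6°, groundspeed=162.6 kt
Leg 3: track=145.4°, groundspeed=138.0 kt

Leg 1: heading 314.2°; drift -0.2° → track 314.0°, groundspeed 163.3 kt
Leg 2: heading 291.0°; drift +1.6° → track 292.6°, groundspeed 162.6 kt
Leg 3: heading 144.2°; drift +1.2° → track 145.4°, groundspeed 138.0 kt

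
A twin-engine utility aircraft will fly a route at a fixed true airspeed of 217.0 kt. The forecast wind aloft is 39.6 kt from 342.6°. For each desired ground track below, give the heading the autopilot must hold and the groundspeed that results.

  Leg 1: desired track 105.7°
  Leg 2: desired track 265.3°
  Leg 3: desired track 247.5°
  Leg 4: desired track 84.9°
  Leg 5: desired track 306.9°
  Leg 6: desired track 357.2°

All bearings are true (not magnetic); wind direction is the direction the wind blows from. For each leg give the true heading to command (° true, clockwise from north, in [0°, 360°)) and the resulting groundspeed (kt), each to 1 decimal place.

Leg 1: desired track 105.7°; wind correction -8.8° → command heading 96.9°, groundspeed 236.1 kt
Leg 2: desired track 265.3°; wind correction +10.3° → command heading 275.6°, groundspeed 204.8 kt
Leg 3: desired track 247.5°; wind correction +10.5° → command heading 258.0°, groundspeed 216.9 kt
Leg 4: desired track 84.9°; wind correction -10.3° → command heading 74.6°, groundspeed 222.0 kt
Leg 5: desired track 306.9°; wind correction +6.1° → command heading 313.0°, groundspeed 183.6 kt
Leg 6: desired track 357.2°; wind correction -2.6° → command heading 354.6°, groundspeed 178.4 kt

Leg 1: heading=96.9°, groundspeed=236.1 kt
Leg 2: heading=275.6°, groundspeed=204.8 kt
Leg 3: heading=258.0°, groundspeed=216.9 kt
Leg 4: heading=74.6°, groundspeed=222.0 kt
Leg 5: heading=313.0°, groundspeed=183.6 kt
Leg 6: heading=354.6°, groundspeed=178.4 kt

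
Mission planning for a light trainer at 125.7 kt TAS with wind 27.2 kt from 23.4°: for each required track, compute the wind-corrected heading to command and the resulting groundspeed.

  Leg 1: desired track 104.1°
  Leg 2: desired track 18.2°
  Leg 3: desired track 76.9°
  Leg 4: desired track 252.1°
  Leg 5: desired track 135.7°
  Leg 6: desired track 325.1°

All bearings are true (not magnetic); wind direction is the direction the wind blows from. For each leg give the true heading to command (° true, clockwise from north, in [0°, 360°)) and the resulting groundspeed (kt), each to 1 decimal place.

Leg 1: desired track 104.1°; wind correction -12.3° → command heading 91.8°, groundspeed 118.4 kt
Leg 2: desired track 18.2°; wind correction +1.1° → command heading 19.3°, groundspeed 98.6 kt
Leg 3: desired track 76.9°; wind correction -10.0° → command heading 66.9°, groundspeed 107.6 kt
Leg 4: desired track 252.1°; wind correction +9.4° → command heading 261.5°, groundspeed 142.0 kt
Leg 5: desired track 135.7°; wind correction -11.5° → command heading 124.2°, groundspeed 133.5 kt
Leg 6: desired track 325.1°; wind correction +10.6° → command heading 335.7°, groundspeed 109.3 kt

Leg 1: heading=91.8°, groundspeed=118.4 kt
Leg 2: heading=19.3°, groundspeed=98.6 kt
Leg 3: heading=66.9°, groundspeed=107.6 kt
Leg 4: heading=261.5°, groundspeed=142.0 kt
Leg 5: heading=124.2°, groundspeed=133.5 kt
Leg 6: heading=335.7°, groundspeed=109.3 kt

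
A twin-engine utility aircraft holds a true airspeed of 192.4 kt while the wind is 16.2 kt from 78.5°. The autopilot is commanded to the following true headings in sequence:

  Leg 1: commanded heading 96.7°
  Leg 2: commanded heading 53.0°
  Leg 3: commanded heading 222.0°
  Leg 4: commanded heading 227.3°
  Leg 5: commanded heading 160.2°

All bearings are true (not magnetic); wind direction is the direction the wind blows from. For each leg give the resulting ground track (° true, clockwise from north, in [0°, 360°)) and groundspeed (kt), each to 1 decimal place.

Leg 1: track=98.3°, groundspeed=177.1 kt
Leg 2: track=50.8°, groundspeed=177.9 kt
Leg 3: track=224.7°, groundspeed=205.6 kt
Leg 4: track=229.6°, groundspeed=206.4 kt
Leg 5: track=165.0°, groundspeed=190.7 kt

Leg 1: heading 96.7°; drift +1.6° → track 98.3°, groundspeed 177.1 kt
Leg 2: heading 53.0°; drift -2.2° → track 50.8°, groundspeed 177.9 kt
Leg 3: heading 222.0°; drift +2.7° → track 224.7°, groundspeed 205.6 kt
Leg 4: heading 227.3°; drift +2.3° → track 229.6°, groundspeed 206.4 kt
Leg 5: heading 160.2°; drift +4.8° → track 165.0°, groundspeed 190.7 kt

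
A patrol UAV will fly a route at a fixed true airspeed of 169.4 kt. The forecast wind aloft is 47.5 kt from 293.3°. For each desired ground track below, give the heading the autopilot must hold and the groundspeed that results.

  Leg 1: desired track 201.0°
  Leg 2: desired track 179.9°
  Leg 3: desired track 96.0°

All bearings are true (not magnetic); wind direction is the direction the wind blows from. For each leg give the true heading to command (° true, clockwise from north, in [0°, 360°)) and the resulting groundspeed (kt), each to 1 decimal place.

Leg 1: heading=217.3°, groundspeed=164.5 kt
Leg 2: heading=194.8°, groundspeed=182.6 kt
Leg 3: heading=91.2°, groundspeed=214.2 kt

Leg 1: desired track 201.0°; wind correction +16.3° → command heading 217.3°, groundspeed 164.5 kt
Leg 2: desired track 179.9°; wind correction +14.9° → command heading 194.8°, groundspeed 182.6 kt
Leg 3: desired track 96.0°; wind correction -4.8° → command heading 91.2°, groundspeed 214.2 kt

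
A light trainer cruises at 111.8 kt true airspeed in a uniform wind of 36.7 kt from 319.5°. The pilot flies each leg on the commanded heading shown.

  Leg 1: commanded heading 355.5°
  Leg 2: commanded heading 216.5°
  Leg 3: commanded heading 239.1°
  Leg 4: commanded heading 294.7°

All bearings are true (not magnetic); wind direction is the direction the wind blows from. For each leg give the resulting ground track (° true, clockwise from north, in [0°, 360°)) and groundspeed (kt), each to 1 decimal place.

Leg 1: track=10.2°, groundspeed=84.9 kt
Leg 2: track=199.9°, groundspeed=125.3 kt
Leg 3: track=220.2°, groundspeed=111.7 kt
Leg 4: track=283.6°, groundspeed=80.0 kt

Leg 1: heading 355.5°; drift +14.7° → track 10.2°, groundspeed 84.9 kt
Leg 2: heading 216.5°; drift -16.6° → track 199.9°, groundspeed 125.3 kt
Leg 3: heading 239.1°; drift -18.9° → track 220.2°, groundspeed 111.7 kt
Leg 4: heading 294.7°; drift -11.1° → track 283.6°, groundspeed 80.0 kt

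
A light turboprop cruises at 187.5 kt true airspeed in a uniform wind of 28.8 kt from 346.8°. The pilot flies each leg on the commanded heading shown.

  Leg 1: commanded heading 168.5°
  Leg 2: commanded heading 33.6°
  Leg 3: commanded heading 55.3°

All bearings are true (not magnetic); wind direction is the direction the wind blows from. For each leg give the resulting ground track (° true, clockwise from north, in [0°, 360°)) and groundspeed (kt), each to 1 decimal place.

Leg 1: heading 168.5°; drift -0.2° → track 168.3°, groundspeed 216.3 kt
Leg 2: heading 33.6°; drift +7.1° → track 40.7°, groundspeed 169.1 kt
Leg 3: heading 55.3°; drift +8.6° → track 63.9°, groundspeed 179.0 kt

Leg 1: track=168.3°, groundspeed=216.3 kt
Leg 2: track=40.7°, groundspeed=169.1 kt
Leg 3: track=63.9°, groundspeed=179.0 kt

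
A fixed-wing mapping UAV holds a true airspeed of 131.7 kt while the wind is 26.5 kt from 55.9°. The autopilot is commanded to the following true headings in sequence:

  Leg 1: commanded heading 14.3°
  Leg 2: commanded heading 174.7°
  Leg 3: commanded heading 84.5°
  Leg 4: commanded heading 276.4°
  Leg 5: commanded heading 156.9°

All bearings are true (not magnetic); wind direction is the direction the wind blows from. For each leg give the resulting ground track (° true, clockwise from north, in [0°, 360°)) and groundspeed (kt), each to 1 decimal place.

Leg 1: track=5.4°, groundspeed=113.3 kt
Leg 2: track=183.8°, groundspeed=146.3 kt
Leg 3: track=91.2°, groundspeed=109.2 kt
Leg 4: track=269.9°, groundspeed=152.8 kt
Leg 5: track=167.7°, groundspeed=139.2 kt

Leg 1: heading 14.3°; drift -8.9° → track 5.4°, groundspeed 113.3 kt
Leg 2: heading 174.7°; drift +9.1° → track 183.8°, groundspeed 146.3 kt
Leg 3: heading 84.5°; drift +6.7° → track 91.2°, groundspeed 109.2 kt
Leg 4: heading 276.4°; drift -6.5° → track 269.9°, groundspeed 152.8 kt
Leg 5: heading 156.9°; drift +10.8° → track 167.7°, groundspeed 139.2 kt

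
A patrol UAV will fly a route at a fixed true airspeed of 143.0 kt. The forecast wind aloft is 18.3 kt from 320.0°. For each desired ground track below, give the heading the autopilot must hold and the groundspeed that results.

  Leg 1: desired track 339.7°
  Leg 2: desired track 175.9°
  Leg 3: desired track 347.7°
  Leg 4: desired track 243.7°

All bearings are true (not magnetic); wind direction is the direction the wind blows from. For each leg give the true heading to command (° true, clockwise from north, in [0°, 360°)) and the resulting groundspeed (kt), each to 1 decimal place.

Leg 1: desired track 339.7°; wind correction -2.5° → command heading 337.2°, groundspeed 125.6 kt
Leg 2: desired track 175.9°; wind correction +4.3° → command heading 180.2°, groundspeed 157.4 kt
Leg 3: desired track 347.7°; wind correction -3.4° → command heading 344.3°, groundspeed 126.5 kt
Leg 4: desired track 243.7°; wind correction +7.1° → command heading 250.8°, groundspeed 137.6 kt

Leg 1: heading=337.2°, groundspeed=125.6 kt
Leg 2: heading=180.2°, groundspeed=157.4 kt
Leg 3: heading=344.3°, groundspeed=126.5 kt
Leg 4: heading=250.8°, groundspeed=137.6 kt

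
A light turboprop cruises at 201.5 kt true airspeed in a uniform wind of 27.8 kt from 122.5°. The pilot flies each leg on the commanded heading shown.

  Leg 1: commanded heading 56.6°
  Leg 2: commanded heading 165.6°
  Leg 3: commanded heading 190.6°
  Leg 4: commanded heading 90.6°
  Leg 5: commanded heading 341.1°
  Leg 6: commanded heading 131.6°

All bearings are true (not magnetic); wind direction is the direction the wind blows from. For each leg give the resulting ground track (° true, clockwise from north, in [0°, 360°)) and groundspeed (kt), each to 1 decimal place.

Leg 1: heading 56.6°; drift -7.6° → track 49.0°, groundspeed 191.8 kt
Leg 2: heading 165.6°; drift +6.0° → track 171.6°, groundspeed 182.2 kt
Leg 3: heading 190.6°; drift +7.7° → track 198.3°, groundspeed 192.9 kt
Leg 4: heading 90.6°; drift -4.7° → track 85.9°, groundspeed 178.5 kt
Leg 5: heading 341.1°; drift -4.4° → track 336.7°, groundspeed 223.9 kt
Leg 6: heading 131.6°; drift +1.4° → track 133.0°, groundspeed 174.1 kt

Leg 1: track=49.0°, groundspeed=191.8 kt
Leg 2: track=171.6°, groundspeed=182.2 kt
Leg 3: track=198.3°, groundspeed=192.9 kt
Leg 4: track=85.9°, groundspeed=178.5 kt
Leg 5: track=336.7°, groundspeed=223.9 kt
Leg 6: track=133.0°, groundspeed=174.1 kt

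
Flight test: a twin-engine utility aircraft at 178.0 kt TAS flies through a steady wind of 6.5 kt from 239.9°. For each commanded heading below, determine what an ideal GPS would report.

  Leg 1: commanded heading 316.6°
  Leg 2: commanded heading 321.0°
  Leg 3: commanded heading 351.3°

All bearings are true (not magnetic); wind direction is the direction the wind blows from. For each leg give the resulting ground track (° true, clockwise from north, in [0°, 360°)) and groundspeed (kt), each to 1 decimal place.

Leg 1: track=318.7°, groundspeed=176.6 kt
Leg 2: track=323.1°, groundspeed=177.1 kt
Leg 3: track=353.2°, groundspeed=180.5 kt

Leg 1: heading 316.6°; drift +2.1° → track 318.7°, groundspeed 176.6 kt
Leg 2: heading 321.0°; drift +2.1° → track 323.1°, groundspeed 177.1 kt
Leg 3: heading 351.3°; drift +1.9° → track 353.2°, groundspeed 180.5 kt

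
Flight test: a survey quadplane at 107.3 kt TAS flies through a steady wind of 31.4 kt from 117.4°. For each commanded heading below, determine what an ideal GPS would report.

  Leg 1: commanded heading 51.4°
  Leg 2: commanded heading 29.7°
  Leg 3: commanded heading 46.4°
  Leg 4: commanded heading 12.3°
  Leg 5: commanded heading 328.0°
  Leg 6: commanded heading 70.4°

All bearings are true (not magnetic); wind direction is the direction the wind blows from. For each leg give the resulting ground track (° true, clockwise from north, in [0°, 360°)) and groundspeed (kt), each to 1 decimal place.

Leg 1: heading 51.4°; drift -16.9° → track 34.5°, groundspeed 98.8 kt
Leg 2: heading 29.7°; drift -16.5° → track 13.2°, groundspeed 110.6 kt
Leg 3: heading 46.4°; drift -17.0° → track 29.4°, groundspeed 101.5 kt
Leg 4: heading 12.3°; drift -14.7° → track 357.6°, groundspeed 119.4 kt
Leg 5: heading 328.0°; drift -6.8° → track 321.2°, groundspeed 135.3 kt
Leg 6: heading 70.4°; drift -15.0° → track 55.4°, groundspeed 88.9 kt

Leg 1: track=34.5°, groundspeed=98.8 kt
Leg 2: track=13.2°, groundspeed=110.6 kt
Leg 3: track=29.4°, groundspeed=101.5 kt
Leg 4: track=357.6°, groundspeed=119.4 kt
Leg 5: track=321.2°, groundspeed=135.3 kt
Leg 6: track=55.4°, groundspeed=88.9 kt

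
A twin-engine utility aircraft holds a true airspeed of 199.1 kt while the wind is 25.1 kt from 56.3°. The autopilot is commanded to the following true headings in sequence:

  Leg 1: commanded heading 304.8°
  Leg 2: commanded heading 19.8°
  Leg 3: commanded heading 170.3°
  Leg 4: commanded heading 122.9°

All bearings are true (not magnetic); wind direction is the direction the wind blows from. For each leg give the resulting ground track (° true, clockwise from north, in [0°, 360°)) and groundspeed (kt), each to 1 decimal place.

Leg 1: heading 304.8°; drift -6.4° → track 298.4°, groundspeed 209.6 kt
Leg 2: heading 19.8°; drift -4.8° → track 15.0°, groundspeed 179.5 kt
Leg 3: heading 170.3°; drift +6.3° → track 176.6°, groundspeed 210.6 kt
Leg 4: heading 122.9°; drift +6.9° → track 129.8°, groundspeed 190.5 kt

Leg 1: track=298.4°, groundspeed=209.6 kt
Leg 2: track=15.0°, groundspeed=179.5 kt
Leg 3: track=176.6°, groundspeed=210.6 kt
Leg 4: track=129.8°, groundspeed=190.5 kt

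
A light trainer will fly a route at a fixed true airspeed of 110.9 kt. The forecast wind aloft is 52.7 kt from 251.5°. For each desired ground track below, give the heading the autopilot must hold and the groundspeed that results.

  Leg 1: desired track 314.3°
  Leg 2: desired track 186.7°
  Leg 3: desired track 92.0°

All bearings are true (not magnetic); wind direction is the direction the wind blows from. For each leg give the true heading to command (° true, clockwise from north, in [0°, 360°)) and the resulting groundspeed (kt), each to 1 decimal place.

Leg 1: desired track 314.3°; wind correction -25.0° → command heading 289.3°, groundspeed 76.4 kt
Leg 2: desired track 186.7°; wind correction +25.5° → command heading 212.2°, groundspeed 77.7 kt
Leg 3: desired track 92.0°; wind correction +9.6° → command heading 101.6°, groundspeed 158.7 kt

Leg 1: heading=289.3°, groundspeed=76.4 kt
Leg 2: heading=212.2°, groundspeed=77.7 kt
Leg 3: heading=101.6°, groundspeed=158.7 kt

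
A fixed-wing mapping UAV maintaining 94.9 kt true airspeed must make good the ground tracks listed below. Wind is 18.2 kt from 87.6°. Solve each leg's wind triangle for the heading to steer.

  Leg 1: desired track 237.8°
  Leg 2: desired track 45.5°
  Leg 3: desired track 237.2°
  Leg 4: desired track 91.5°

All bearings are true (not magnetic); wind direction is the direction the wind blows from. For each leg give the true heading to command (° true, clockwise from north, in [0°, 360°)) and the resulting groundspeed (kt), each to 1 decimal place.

Leg 1: heading=232.3°, groundspeed=110.3 kt
Leg 2: heading=52.9°, groundspeed=80.6 kt
Leg 3: heading=231.6°, groundspeed=110.1 kt
Leg 4: heading=90.8°, groundspeed=76.7 kt

Leg 1: desired track 237.8°; wind correction -5.5° → command heading 232.3°, groundspeed 110.3 kt
Leg 2: desired track 45.5°; wind correction +7.4° → command heading 52.9°, groundspeed 80.6 kt
Leg 3: desired track 237.2°; wind correction -5.6° → command heading 231.6°, groundspeed 110.1 kt
Leg 4: desired track 91.5°; wind correction -0.7° → command heading 90.8°, groundspeed 76.7 kt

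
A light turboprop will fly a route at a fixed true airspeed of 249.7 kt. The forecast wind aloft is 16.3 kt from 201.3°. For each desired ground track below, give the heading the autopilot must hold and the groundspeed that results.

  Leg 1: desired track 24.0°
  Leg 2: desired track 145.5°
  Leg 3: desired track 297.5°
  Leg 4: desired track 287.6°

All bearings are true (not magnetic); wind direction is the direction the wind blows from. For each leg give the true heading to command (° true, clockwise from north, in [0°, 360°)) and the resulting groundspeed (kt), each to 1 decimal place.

Leg 1: heading=24.2°, groundspeed=266.0 kt
Leg 2: heading=148.6°, groundspeed=240.2 kt
Leg 3: heading=293.8°, groundspeed=250.9 kt
Leg 4: heading=283.9°, groundspeed=248.1 kt

Leg 1: desired track 24.0°; wind correction +0.2° → command heading 24.2°, groundspeed 266.0 kt
Leg 2: desired track 145.5°; wind correction +3.1° → command heading 148.6°, groundspeed 240.2 kt
Leg 3: desired track 297.5°; wind correction -3.7° → command heading 293.8°, groundspeed 250.9 kt
Leg 4: desired track 287.6°; wind correction -3.7° → command heading 283.9°, groundspeed 248.1 kt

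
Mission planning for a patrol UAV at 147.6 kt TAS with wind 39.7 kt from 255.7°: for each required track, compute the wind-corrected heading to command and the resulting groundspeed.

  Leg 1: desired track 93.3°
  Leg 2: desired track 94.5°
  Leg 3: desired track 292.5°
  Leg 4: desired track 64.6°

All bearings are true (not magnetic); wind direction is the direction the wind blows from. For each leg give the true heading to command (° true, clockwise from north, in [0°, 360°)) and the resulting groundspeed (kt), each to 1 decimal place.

Leg 1: desired track 93.3°; wind correction +4.7° → command heading 98.0°, groundspeed 185.0 kt
Leg 2: desired track 94.5°; wind correction +5.0° → command heading 99.5°, groundspeed 184.6 kt
Leg 3: desired track 292.5°; wind correction -9.3° → command heading 283.2°, groundspeed 113.9 kt
Leg 4: desired track 64.6°; wind correction -3.0° → command heading 61.6°, groundspeed 186.4 kt

Leg 1: heading=98.0°, groundspeed=185.0 kt
Leg 2: heading=99.5°, groundspeed=184.6 kt
Leg 3: heading=283.2°, groundspeed=113.9 kt
Leg 4: heading=61.6°, groundspeed=186.4 kt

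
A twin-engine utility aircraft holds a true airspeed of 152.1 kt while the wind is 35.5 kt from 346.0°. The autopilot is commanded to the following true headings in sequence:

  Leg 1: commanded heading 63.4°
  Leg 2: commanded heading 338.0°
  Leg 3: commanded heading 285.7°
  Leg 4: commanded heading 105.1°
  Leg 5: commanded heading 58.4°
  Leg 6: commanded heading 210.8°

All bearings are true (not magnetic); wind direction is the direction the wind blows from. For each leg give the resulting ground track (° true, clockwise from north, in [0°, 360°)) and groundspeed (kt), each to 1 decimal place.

Leg 1: heading 63.4°; drift +13.5° → track 76.9°, groundspeed 148.5 kt
Leg 2: heading 338.0°; drift -2.4° → track 335.6°, groundspeed 117.0 kt
Leg 3: heading 285.7°; drift -12.9° → track 272.8°, groundspeed 138.0 kt
Leg 4: heading 105.1°; drift +10.4° → track 115.5°, groundspeed 172.2 kt
Leg 5: heading 58.4°; drift +13.5° → track 71.9°, groundspeed 145.4 kt
Leg 6: heading 210.8°; drift -8.0° → track 202.8°, groundspeed 179.0 kt

Leg 1: track=76.9°, groundspeed=148.5 kt
Leg 2: track=335.6°, groundspeed=117.0 kt
Leg 3: track=272.8°, groundspeed=138.0 kt
Leg 4: track=115.5°, groundspeed=172.2 kt
Leg 5: track=71.9°, groundspeed=145.4 kt
Leg 6: track=202.8°, groundspeed=179.0 kt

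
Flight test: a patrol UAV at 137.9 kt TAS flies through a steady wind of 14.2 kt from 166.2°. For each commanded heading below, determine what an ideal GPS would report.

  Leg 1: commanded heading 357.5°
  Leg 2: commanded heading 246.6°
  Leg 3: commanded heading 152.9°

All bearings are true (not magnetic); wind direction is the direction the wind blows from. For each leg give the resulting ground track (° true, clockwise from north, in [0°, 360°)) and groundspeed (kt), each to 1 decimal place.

Leg 1: track=356.5°, groundspeed=151.9 kt
Leg 2: track=252.5°, groundspeed=136.3 kt
Leg 3: track=151.4°, groundspeed=124.1 kt

Leg 1: heading 357.5°; drift -1.0° → track 356.5°, groundspeed 151.9 kt
Leg 2: heading 246.6°; drift +5.9° → track 252.5°, groundspeed 136.3 kt
Leg 3: heading 152.9°; drift -1.5° → track 151.4°, groundspeed 124.1 kt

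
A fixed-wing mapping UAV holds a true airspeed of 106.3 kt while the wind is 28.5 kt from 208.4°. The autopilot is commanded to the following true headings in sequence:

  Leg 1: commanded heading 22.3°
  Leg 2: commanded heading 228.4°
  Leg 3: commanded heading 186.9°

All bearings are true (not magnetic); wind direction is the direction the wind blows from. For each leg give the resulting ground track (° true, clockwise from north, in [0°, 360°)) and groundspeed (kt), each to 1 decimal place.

Leg 1: heading 22.3°; drift +1.3° → track 23.6°, groundspeed 134.7 kt
Leg 2: heading 228.4°; drift +7.0° → track 235.4°, groundspeed 80.1 kt
Leg 3: heading 186.9°; drift -7.5° → track 179.4°, groundspeed 80.5 kt

Leg 1: track=23.6°, groundspeed=134.7 kt
Leg 2: track=235.4°, groundspeed=80.1 kt
Leg 3: track=179.4°, groundspeed=80.5 kt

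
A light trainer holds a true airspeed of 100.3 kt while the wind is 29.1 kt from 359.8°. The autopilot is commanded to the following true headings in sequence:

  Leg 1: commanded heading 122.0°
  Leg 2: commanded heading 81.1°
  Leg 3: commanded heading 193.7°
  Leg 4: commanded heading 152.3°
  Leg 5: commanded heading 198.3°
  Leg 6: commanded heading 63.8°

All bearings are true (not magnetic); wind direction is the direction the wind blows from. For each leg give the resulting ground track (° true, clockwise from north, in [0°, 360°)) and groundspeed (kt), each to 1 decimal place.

Leg 1: heading 122.0°; drift +12.0° → track 134.0°, groundspeed 118.4 kt
Leg 2: heading 81.1°; drift +16.7° → track 97.8°, groundspeed 100.1 kt
Leg 3: heading 193.7°; drift -3.1° → track 190.6°, groundspeed 128.7 kt
Leg 4: heading 152.3°; drift +6.1° → track 158.4°, groundspeed 126.8 kt
Leg 5: heading 198.3°; drift -4.1° → track 194.2°, groundspeed 128.2 kt
Leg 6: heading 63.8°; drift +16.6° → track 80.4°, groundspeed 91.4 kt

Leg 1: track=134.0°, groundspeed=118.4 kt
Leg 2: track=97.8°, groundspeed=100.1 kt
Leg 3: track=190.6°, groundspeed=128.7 kt
Leg 4: track=158.4°, groundspeed=126.8 kt
Leg 5: track=194.2°, groundspeed=128.2 kt
Leg 6: track=80.4°, groundspeed=91.4 kt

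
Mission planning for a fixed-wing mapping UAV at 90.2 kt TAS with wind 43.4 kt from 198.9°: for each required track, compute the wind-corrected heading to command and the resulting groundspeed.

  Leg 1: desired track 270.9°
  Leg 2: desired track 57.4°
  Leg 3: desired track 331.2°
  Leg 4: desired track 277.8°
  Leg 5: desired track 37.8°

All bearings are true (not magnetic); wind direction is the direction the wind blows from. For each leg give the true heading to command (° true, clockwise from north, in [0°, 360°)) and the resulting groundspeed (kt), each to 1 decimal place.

Leg 1: heading=243.7°, groundspeed=66.8 kt
Leg 2: heading=74.8°, groundspeed=120.0 kt
Leg 3: heading=310.4°, groundspeed=113.5 kt
Leg 4: heading=249.6°, groundspeed=71.2 kt
Leg 5: heading=46.8°, groundspeed=130.2 kt

Leg 1: desired track 270.9°; wind correction -27.2° → command heading 243.7°, groundspeed 66.8 kt
Leg 2: desired track 57.4°; wind correction +17.4° → command heading 74.8°, groundspeed 120.0 kt
Leg 3: desired track 331.2°; wind correction -20.8° → command heading 310.4°, groundspeed 113.5 kt
Leg 4: desired track 277.8°; wind correction -28.2° → command heading 249.6°, groundspeed 71.2 kt
Leg 5: desired track 37.8°; wind correction +9.0° → command heading 46.8°, groundspeed 130.2 kt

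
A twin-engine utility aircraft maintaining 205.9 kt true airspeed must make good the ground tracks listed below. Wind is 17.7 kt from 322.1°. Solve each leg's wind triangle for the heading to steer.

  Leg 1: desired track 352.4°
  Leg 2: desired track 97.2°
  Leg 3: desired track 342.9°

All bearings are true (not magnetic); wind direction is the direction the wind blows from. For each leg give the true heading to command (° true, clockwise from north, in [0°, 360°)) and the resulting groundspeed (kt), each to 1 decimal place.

Leg 1: heading=349.9°, groundspeed=190.4 kt
Leg 2: heading=93.7°, groundspeed=218.1 kt
Leg 3: heading=341.2°, groundspeed=189.3 kt

Leg 1: desired track 352.4°; wind correction -2.5° → command heading 349.9°, groundspeed 190.4 kt
Leg 2: desired track 97.2°; wind correction -3.5° → command heading 93.7°, groundspeed 218.1 kt
Leg 3: desired track 342.9°; wind correction -1.7° → command heading 341.2°, groundspeed 189.3 kt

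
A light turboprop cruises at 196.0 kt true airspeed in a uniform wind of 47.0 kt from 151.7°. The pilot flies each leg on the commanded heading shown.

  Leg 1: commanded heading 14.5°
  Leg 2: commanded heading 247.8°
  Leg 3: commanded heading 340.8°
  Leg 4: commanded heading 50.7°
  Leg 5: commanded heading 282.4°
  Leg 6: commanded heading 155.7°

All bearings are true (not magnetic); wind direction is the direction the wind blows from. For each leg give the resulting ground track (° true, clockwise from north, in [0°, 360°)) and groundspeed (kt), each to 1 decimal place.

Leg 1: heading 14.5°; drift -7.9° → track 6.6°, groundspeed 232.7 kt
Leg 2: heading 247.8°; drift +13.1° → track 260.9°, groundspeed 206.4 kt
Leg 3: heading 340.8°; drift -1.8° → track 339.0°, groundspeed 242.5 kt
Leg 4: heading 50.7°; drift -12.7° → track 38.0°, groundspeed 210.1 kt
Leg 5: heading 282.4°; drift +8.9° → track 291.3°, groundspeed 229.4 kt
Leg 6: heading 155.7°; drift +1.3° → track 157.0°, groundspeed 149.2 kt

Leg 1: track=6.6°, groundspeed=232.7 kt
Leg 2: track=260.9°, groundspeed=206.4 kt
Leg 3: track=339.0°, groundspeed=242.5 kt
Leg 4: track=38.0°, groundspeed=210.1 kt
Leg 5: track=291.3°, groundspeed=229.4 kt
Leg 6: track=157.0°, groundspeed=149.2 kt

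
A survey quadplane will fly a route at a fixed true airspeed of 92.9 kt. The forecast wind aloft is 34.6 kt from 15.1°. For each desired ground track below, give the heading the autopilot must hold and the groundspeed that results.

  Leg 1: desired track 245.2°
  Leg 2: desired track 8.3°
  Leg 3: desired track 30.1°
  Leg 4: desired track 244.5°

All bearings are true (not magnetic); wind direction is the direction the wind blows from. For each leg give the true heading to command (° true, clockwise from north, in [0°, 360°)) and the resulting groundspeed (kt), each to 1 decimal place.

Leg 1: heading=261.8°, groundspeed=111.2 kt
Leg 2: heading=10.8°, groundspeed=58.5 kt
Leg 3: heading=24.6°, groundspeed=59.0 kt
Leg 4: heading=260.9°, groundspeed=111.6 kt

Leg 1: desired track 245.2°; wind correction +16.6° → command heading 261.8°, groundspeed 111.2 kt
Leg 2: desired track 8.3°; wind correction +2.5° → command heading 10.8°, groundspeed 58.5 kt
Leg 3: desired track 30.1°; wind correction -5.5° → command heading 24.6°, groundspeed 59.0 kt
Leg 4: desired track 244.5°; wind correction +16.4° → command heading 260.9°, groundspeed 111.6 kt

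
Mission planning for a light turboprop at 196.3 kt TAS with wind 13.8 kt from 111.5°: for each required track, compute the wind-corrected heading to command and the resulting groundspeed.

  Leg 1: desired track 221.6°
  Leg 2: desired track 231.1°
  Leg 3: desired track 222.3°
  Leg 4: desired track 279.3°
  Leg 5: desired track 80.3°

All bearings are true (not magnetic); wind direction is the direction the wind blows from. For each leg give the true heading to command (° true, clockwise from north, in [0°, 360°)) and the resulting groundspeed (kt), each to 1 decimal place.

Leg 1: heading=217.8°, groundspeed=200.6 kt
Leg 2: heading=227.6°, groundspeed=202.7 kt
Leg 3: heading=218.5°, groundspeed=200.8 kt
Leg 4: heading=278.4°, groundspeed=209.8 kt
Leg 5: heading=82.4°, groundspeed=184.4 kt

Leg 1: desired track 221.6°; wind correction -3.8° → command heading 217.8°, groundspeed 200.6 kt
Leg 2: desired track 231.1°; wind correction -3.5° → command heading 227.6°, groundspeed 202.7 kt
Leg 3: desired track 222.3°; wind correction -3.8° → command heading 218.5°, groundspeed 200.8 kt
Leg 4: desired track 279.3°; wind correction -0.9° → command heading 278.4°, groundspeed 209.8 kt
Leg 5: desired track 80.3°; wind correction +2.1° → command heading 82.4°, groundspeed 184.4 kt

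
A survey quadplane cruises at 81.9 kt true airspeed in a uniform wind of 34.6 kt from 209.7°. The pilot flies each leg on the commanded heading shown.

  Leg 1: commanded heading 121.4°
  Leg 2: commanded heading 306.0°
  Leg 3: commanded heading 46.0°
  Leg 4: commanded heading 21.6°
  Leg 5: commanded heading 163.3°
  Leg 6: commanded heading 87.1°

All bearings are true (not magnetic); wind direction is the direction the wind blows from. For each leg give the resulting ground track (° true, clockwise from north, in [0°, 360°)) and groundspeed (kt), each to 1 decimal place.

Leg 1: track=98.2°, groundspeed=88.0 kt
Leg 2: track=327.9°, groundspeed=92.3 kt
Leg 3: track=41.2°, groundspeed=115.5 kt
Leg 4: track=24.0°, groundspeed=116.3 kt
Leg 5: track=139.9°, groundspeed=63.2 kt
Leg 6: track=70.9°, groundspeed=104.7 kt

Leg 1: heading 121.4°; drift -23.2° → track 98.2°, groundspeed 88.0 kt
Leg 2: heading 306.0°; drift +21.9° → track 327.9°, groundspeed 92.3 kt
Leg 3: heading 46.0°; drift -4.8° → track 41.2°, groundspeed 115.5 kt
Leg 4: heading 21.6°; drift +2.4° → track 24.0°, groundspeed 116.3 kt
Leg 5: heading 163.3°; drift -23.4° → track 139.9°, groundspeed 63.2 kt
Leg 6: heading 87.1°; drift -16.2° → track 70.9°, groundspeed 104.7 kt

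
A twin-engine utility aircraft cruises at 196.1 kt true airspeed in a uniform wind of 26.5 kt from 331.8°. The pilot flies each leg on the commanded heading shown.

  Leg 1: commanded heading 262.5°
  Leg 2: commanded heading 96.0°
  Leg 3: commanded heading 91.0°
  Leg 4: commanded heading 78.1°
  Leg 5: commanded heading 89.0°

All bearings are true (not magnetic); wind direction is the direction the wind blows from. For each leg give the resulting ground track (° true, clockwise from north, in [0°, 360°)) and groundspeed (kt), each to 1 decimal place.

Leg 1: track=254.9°, groundspeed=188.4 kt
Leg 2: track=101.9°, groundspeed=212.1 kt
Leg 3: track=97.3°, groundspeed=210.3 kt
Leg 4: track=85.2°, groundspeed=205.1 kt
Leg 5: track=95.5°, groundspeed=209.5 kt

Leg 1: heading 262.5°; drift -7.6° → track 254.9°, groundspeed 188.4 kt
Leg 2: heading 96.0°; drift +5.9° → track 101.9°, groundspeed 212.1 kt
Leg 3: heading 91.0°; drift +6.3° → track 97.3°, groundspeed 210.3 kt
Leg 4: heading 78.1°; drift +7.1° → track 85.2°, groundspeed 205.1 kt
Leg 5: heading 89.0°; drift +6.5° → track 95.5°, groundspeed 209.5 kt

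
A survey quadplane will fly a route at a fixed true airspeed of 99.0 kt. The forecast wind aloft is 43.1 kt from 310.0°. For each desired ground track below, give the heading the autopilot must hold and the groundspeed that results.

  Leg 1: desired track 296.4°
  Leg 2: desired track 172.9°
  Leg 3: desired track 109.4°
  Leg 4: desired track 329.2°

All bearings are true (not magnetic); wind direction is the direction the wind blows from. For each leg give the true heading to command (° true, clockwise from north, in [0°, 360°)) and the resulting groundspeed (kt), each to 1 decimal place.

Leg 1: heading=302.3°, groundspeed=56.6 kt
Leg 2: heading=190.1°, groundspeed=126.1 kt
Leg 3: heading=100.6°, groundspeed=138.2 kt
Leg 4: heading=321.0°, groundspeed=57.3 kt

Leg 1: desired track 296.4°; wind correction +5.9° → command heading 302.3°, groundspeed 56.6 kt
Leg 2: desired track 172.9°; wind correction +17.2° → command heading 190.1°, groundspeed 126.1 kt
Leg 3: desired track 109.4°; wind correction -8.8° → command heading 100.6°, groundspeed 138.2 kt
Leg 4: desired track 329.2°; wind correction -8.2° → command heading 321.0°, groundspeed 57.3 kt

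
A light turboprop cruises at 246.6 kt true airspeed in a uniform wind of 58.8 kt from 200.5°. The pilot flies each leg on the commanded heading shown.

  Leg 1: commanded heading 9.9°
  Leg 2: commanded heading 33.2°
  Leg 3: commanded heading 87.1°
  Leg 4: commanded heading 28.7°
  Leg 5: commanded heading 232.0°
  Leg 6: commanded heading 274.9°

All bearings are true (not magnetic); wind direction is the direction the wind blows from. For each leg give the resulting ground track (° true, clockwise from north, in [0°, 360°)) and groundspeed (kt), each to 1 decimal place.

Leg 1: heading 9.9°; drift +2.0° → track 11.9°, groundspeed 304.6 kt
Leg 2: heading 33.2°; drift -2.4° → track 30.8°, groundspeed 304.2 kt
Leg 3: heading 87.1°; drift -11.3° → track 75.8°, groundspeed 275.3 kt
Leg 4: heading 28.7°; drift -1.6° → track 27.1°, groundspeed 304.9 kt
Leg 5: heading 232.0°; drift +8.9° → track 240.9°, groundspeed 198.9 kt
Leg 6: heading 274.9°; drift +13.8° → track 288.7°, groundspeed 237.6 kt

Leg 1: track=11.9°, groundspeed=304.6 kt
Leg 2: track=30.8°, groundspeed=304.2 kt
Leg 3: track=75.8°, groundspeed=275.3 kt
Leg 4: track=27.1°, groundspeed=304.9 kt
Leg 5: track=240.9°, groundspeed=198.9 kt
Leg 6: track=288.7°, groundspeed=237.6 kt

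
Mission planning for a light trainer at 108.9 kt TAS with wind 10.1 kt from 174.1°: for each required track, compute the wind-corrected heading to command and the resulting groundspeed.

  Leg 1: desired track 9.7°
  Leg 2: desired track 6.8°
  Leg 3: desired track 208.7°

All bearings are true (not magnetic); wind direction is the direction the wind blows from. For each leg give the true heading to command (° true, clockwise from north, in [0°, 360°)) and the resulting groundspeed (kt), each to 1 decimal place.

Leg 1: heading=11.1°, groundspeed=118.6 kt
Leg 2: heading=8.0°, groundspeed=118.7 kt
Leg 3: heading=205.7°, groundspeed=100.4 kt

Leg 1: desired track 9.7°; wind correction +1.4° → command heading 11.1°, groundspeed 118.6 kt
Leg 2: desired track 6.8°; wind correction +1.2° → command heading 8.0°, groundspeed 118.7 kt
Leg 3: desired track 208.7°; wind correction -3.0° → command heading 205.7°, groundspeed 100.4 kt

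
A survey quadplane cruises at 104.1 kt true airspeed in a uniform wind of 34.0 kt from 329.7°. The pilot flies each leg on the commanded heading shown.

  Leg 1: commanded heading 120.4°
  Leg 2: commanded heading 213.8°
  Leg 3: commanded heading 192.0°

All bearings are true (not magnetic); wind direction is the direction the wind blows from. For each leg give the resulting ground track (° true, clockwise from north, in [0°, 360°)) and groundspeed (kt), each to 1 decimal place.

Leg 1: heading 120.4°; drift +7.1° → track 127.5°, groundspeed 134.8 kt
Leg 2: heading 213.8°; drift -14.4° → track 199.4°, groundspeed 122.8 kt
Leg 3: heading 192.0°; drift -10.0° → track 182.0°, groundspeed 131.3 kt

Leg 1: track=127.5°, groundspeed=134.8 kt
Leg 2: track=199.4°, groundspeed=122.8 kt
Leg 3: track=182.0°, groundspeed=131.3 kt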